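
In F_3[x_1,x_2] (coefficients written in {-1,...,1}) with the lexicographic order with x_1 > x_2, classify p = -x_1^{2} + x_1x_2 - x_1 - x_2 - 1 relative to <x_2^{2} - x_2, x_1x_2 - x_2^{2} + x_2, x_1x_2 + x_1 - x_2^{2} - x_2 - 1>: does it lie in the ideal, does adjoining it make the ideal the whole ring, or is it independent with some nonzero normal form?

-x_1^{2} + x_1x_2 - x_1 - x_2 - 1 is independent of I; its normal form modulo I is x_2.

First compute the reduced Gröbner basis of I by Buchberger's algorithm.
f_1 = x_2^{2} - x_2, LT = x_2^{2}.
f_2 = x_1x_2 - x_2^{2} + x_2, LT = x_1x_2.
f_3 = x_1x_2 + x_1 - x_2^{2} - x_2 - 1, LT = x_1x_2.

S(f_1,f_2): lcm = x_1x_2^{2}. S = -x_1x_2 + x_2^{3} - x_2^{2}.
  leading term x_1x_2: subtract (-1)·f_2 from -x_1x_2 + x_2^{3} - x_2^{2} → x_2^{3} + x_2^{2} + x_2
  leading term x_2^{3}: subtract (x_2)·f_1 from x_2^{3} + x_2^{2} + x_2 → -x_2^{2} + x_2
  leading term x_2^{2}: subtract (-1)·f_1 from -x_2^{2} + x_2 → 0
  remainder 0.

S(f_1,f_3): lcm = x_1x_2^{2}. S = x_1x_2 + x_2^{3} + x_2^{2} + x_2.
  leading term x_1x_2: subtract (1)·f_2 from x_1x_2 + x_2^{3} + x_2^{2} + x_2 → x_2^{3} - x_2^{2}
  leading term x_2^{3}: subtract (x_2)·f_1 from x_2^{3} - x_2^{2} → 0
  remainder 0.

S(f_2,f_3): lcm = x_1x_2. S = -x_1 - x_2 + 1.
  leading term x_1: no divisor's leading term divides it; move -x_1 to the remainder.
  leading term x_2: no divisor's leading term divides it; move -x_2 to the remainder.
  leading term 1: no divisor's leading term divides it; move 1 to the remainder.
  remainder -x_1 - x_2 + 1 ≠ 0; add h_4 = -x_1 - x_2 + 1 to the basis.

S(f_1,h_4): leading monomials are coprime, so the S-polynomial reduces to 0 (Buchberger's first criterion).
S(f_2,h_4): lcm = x_1x_2. S = x_2^{2} - x_2.
  leading term x_2^{2}: subtract (1)·f_1 from x_2^{2} - x_2 → 0
  remainder 0.

S(f_3,h_4): lcm = x_1x_2. S = x_1 + x_2^{2} - 1.
  leading term x_1: subtract (-1)·h_4 from x_1 + x_2^{2} - 1 → x_2^{2} - x_2
  leading term x_2^{2}: subtract (1)·f_1 from x_2^{2} - x_2 → 0
  remainder 0.

Every S-polynomial of the final basis reduces to 0, so we have a Gröbner basis.
Inter-reduce: drop elements whose leading term is divisible by another's, tail-reduce, and make monic.
Reduced Gröbner basis: {x_1 + x_2 - 1, x_2^{2} - x_2}.
Label its elements g_1 = x_1 + x_2 - 1, g_2 = x_2^{2} - x_2.

Reduce p = -x_1^{2} + x_1x_2 - x_1 - x_2 - 1 modulo G:
  leading term x_1^{2}: subtract (-x_1)·g_1 from -x_1^{2} + x_1x_2 - x_1 - x_2 - 1 → -x_1x_2 + x_1 - x_2 - 1
  leading term x_1x_2: subtract (-x_2)·g_1 from -x_1x_2 + x_1 - x_2 - 1 → x_1 + x_2^{2} + x_2 - 1
  leading term x_1: subtract (1)·g_1 from x_1 + x_2^{2} + x_2 - 1 → x_2^{2}
  leading term x_2^{2}: subtract (1)·g_2 from x_2^{2} → x_2
  leading term x_2: no divisor's leading term divides it; move x_2 to the remainder.
  normal form = x_2.
The normal form is nonzero, so p ∉ I. Since p minus its normal form lies in I, I + (p) = I + (r) where r = x_2; decide whether this ideal is the whole ring.
Run Buchberger on G together with r (pairs among the g_i already reduce to 0 since G is a Gröbner basis):
g_1 = x_1 + x_2 - 1, LT = x_1.
g_2 = x_2^{2} - x_2, LT = x_2^{2}.
r = x_2, LT = x_2.

S(g_1,g_2): leading monomials are coprime, so the S-polynomial reduces to 0 (Buchberger's first criterion).
S(g_1,r): leading monomials are coprime, so the S-polynomial reduces to 0 (Buchberger's first criterion).
S(g_2,r): lcm = x_2^{2}. S = -x_2.
  leading term x_2: subtract (-1)·r from -x_2 → 0
  remainder 0.

Every S-polynomial of the final basis reduces to 0, so we have a Gröbner basis.
Inter-reduce: drop elements whose leading term is divisible by another's, tail-reduce, and make monic.
Reduced Gröbner basis: {x_1 - 1, x_2}.
The reduced Gröbner basis of I + (p) is {x_1 - 1, x_2} ≠ {1}, a proper ideal, so the enlarged system stays consistent: p is independent of I, with normal form x_2.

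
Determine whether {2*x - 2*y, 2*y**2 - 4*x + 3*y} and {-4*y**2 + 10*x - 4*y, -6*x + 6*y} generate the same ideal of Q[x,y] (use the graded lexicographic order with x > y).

Since reduced Gröbner bases are canonical representatives of ideals under a given ordering, it suffices to compute and compare them.
Buchberger on the first generating set:
f_1 = 2*x - 2*y, LT = x.
f_2 = 2*y**2 - 4*x + 3*y, LT = y**2.

The S-polynomials (S(f_1,f_2)) all reduce to 0 modulo the current basis, so we have a Gröbner basis.
Inter-reduce: drop elements whose leading term is divisible by another's, tail-reduce, and make monic.
Reduced Gröbner basis: {y**2 - 1/2*y, x - y}.

Buchberger on the second generating set:
h_1 = -4*y**2 + 10*x - 4*y, LT = y**2.
h_2 = -6*x + 6*y, LT = x.

The S-polynomials (S(h_1,h_2)) all reduce to 0 modulo the current basis, so we have a Gröbner basis.
Inter-reduce: drop elements whose leading term is divisible by another's, tail-reduce, and make monic.
Reduced Gröbner basis: {y**2 - 3/2*y, x - y}.

Since the reduced bases disagree, the two ideals are not the same.
The choice of monomial ordering does not affect the verdict — as long as both bases are computed under the same ordering, their equality decides ideal equality.

No, the ideals differ.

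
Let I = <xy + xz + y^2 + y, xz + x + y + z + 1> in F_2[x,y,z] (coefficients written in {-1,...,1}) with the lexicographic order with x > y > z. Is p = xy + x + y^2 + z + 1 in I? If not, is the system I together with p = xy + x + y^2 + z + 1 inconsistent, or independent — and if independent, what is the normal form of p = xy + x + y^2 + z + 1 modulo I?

xy + x + y^2 + z + 1 lies in I (it reduces to 0).

First compute the reduced Gröbner basis of I by Buchberger's algorithm.
f_1 = xy + xz + y^2 + y, LT = xy.
f_2 = xz + x + y + z + 1, LT = xz.

S(f_1,f_2): lcm = xyz. S = xy + xz^2 + y^2z + y^2 + y.
  reduce S modulo (f_1, f_2):
  remainder y^2z + yz + z^2 + z ≠ 0; add h_3 = y^2z + yz + z^2 + z to the basis.

The other S-polynomials (S(f_1,h_3), S(f_2,h_3)) all reduce to 0 modulo the current basis, so we have a Gröbner basis.
Inter-reduce: drop elements whose leading term is divisible by another's, tail-reduce, and make monic.
Reduced Gröbner basis: {xy + x + y^2 + z + 1, xz + x + y + z + 1, y^2z + yz + z^2 + z}.
Label its elements g_1 = xy + x + y^2 + z + 1, g_2 = xz + x + y + z + 1, g_3 = y^2z + yz + z^2 + z.

Reduce p = xy + x + y^2 + z + 1 modulo G:
  leading term xy: subtract (1)·g_1 from xy + x + y^2 + z + 1 → 0
  normal form = 0.
Since the normal form is 0, p ∈ I.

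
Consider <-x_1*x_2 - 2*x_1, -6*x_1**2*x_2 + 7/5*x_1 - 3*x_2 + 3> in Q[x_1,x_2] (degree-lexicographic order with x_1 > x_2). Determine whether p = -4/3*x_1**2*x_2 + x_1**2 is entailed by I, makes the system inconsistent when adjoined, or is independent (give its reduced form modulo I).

First compute the reduced Gröbner basis of I by Buchberger's algorithm.
f_1 = -x_1*x_2 - 2*x_1, LT = x_1*x_2.
f_2 = -6*x_1**2*x_2 + 7/5*x_1 - 3*x_2 + 3, LT = x_1**2*x_2.

S(f_1,f_2): lcm = x_1**2*x_2. S = 2*x_1**2 + 7/30*x_1 - 1/2*x_2 + 1/2.
  reduce S modulo (f_1, f_2):
  remainder 2*x_1**2 + 7/30*x_1 - 1/2*x_2 + 1/2 ≠ 0; add h_3 = 2*x_1**2 + 7/30*x_1 - 1/2*x_2 + 1/2 to the basis.

S(f_1,h_3): lcm = x_1**2*x_2. S = 2*x_1**2 - 7/60*x_1*x_2 + 1/4*x_2**2 - 1/4*x_2.
  reduce S modulo (f_1, f_2, h_3):
  remainder 1/4*x_2**2 + 1/4*x_2 - 1/2 ≠ 0; add h_4 = 1/4*x_2**2 + 1/4*x_2 - 1/2 to the basis.

The other S-polynomials (S(f_2,h_3), S(f_1,h_4), S(f_2,h_4), S(h_3,h_4)) all reduce to 0 modulo the current basis, so we have a Gröbner basis.
Inter-reduce: drop elements whose leading term is divisible by another's, tail-reduce, and make monic.
Reduced Gröbner basis: {x_1**2 + 7/60*x_1 - 1/4*x_2 + 1/4, x_1*x_2 + 2*x_1, x_2**2 + x_2 - 2}.
Label its elements g_1 = x_1**2 + 7/60*x_1 - 1/4*x_2 + 1/4, g_2 = x_1*x_2 + 2*x_1, g_3 = x_2**2 + x_2 - 2.

Reduce p = -4/3*x_1**2*x_2 + x_1**2 modulo G:
  leading term x_1**2*x_2: subtract (-4/3*x_2)·g_1 from -4/3*x_1**2*x_2 + x_1**2 → x_1**2 + 7/45*x_1*x_2 - 1/3*x_2**2 + 1/3*x_2
  leading term x_1**2: subtract (1)·g_1 from x_1**2 + 7/45*x_1*x_2 - 1/3*x_2**2 + 1/3*x_2 → 7/45*x_1*x_2 - 1/3*x_2**2 - 7/60*x_1 + 7/12*x_2 - 1/4
  leading term x_1*x_2: subtract (7/45)·g_2 from 7/45*x_1*x_2 - 1/3*x_2**2 - 7/60*x_1 + 7/12*x_2 - 1/4 → -1/3*x_2**2 - 77/180*x_1 + 7/12*x_2 - 1/4
  leading term x_2**2: subtract (-1/3)·g_3 from -1/3*x_2**2 - 77/180*x_1 + 7/12*x_2 - 1/4 → -77/180*x_1 + 11/12*x_2 - 11/12
  leading term x_1: no divisor's leading term divides it; move -77/180*x_1 to the remainder.
  leading term x_2: no divisor's leading term divides it; move 11/12*x_2 to the remainder.
  leading term 1: no divisor's leading term divides it; move -11/12 to the remainder.
  normal form = -77/180*x_1 + 11/12*x_2 - 11/12.
The normal form is nonzero, so p ∉ I. Since p minus its normal form lies in I, I + (p) = I + (r) where r = -77/180*x_1 + 11/12*x_2 - 11/12; decide whether this ideal is the whole ring.
Run Buchberger on G together with r (pairs among the g_i already reduce to 0 since G is a Gröbner basis):
g_1 = x_1**2 + 7/60*x_1 - 1/4*x_2 + 1/4, LT = x_1**2.
g_2 = x_1*x_2 + 2*x_1, LT = x_1*x_2.
g_3 = x_2**2 + x_2 - 2, LT = x_2**2.
r = -77/180*x_1 + 11/12*x_2 - 11/12, LT = x_1.

S(g_1,r): lcm = x_1**2. S = 15/7*x_1*x_2 - 851/420*x_1 - 1/4*x_2 + 1/4.
  reduce S modulo (g_1, g_2, g_3, r):
  remainder -675/49*x_2 + 675/49 ≠ 0; add m_5 = -675/49*x_2 + 675/49 to the basis.

The other S-polynomials (S(g_1,g_2), S(g_1,g_3), S(g_2,g_3), S(g_2,r), S(g_3,r), S(g_1,m_5), S(g_2,m_5), S(g_3,m_5), S(r,m_5)) all reduce to 0 modulo the current basis, so we have a Gröbner basis.
Inter-reduce: drop elements whose leading term is divisible by another's, tail-reduce, and make monic.
Reduced Gröbner basis: {x_1, x_2 - 1}.
The reduced Gröbner basis of I + (p) is {x_1, x_2 - 1} ≠ {1}, a proper ideal, so the enlarged system stays consistent: p is independent of I, with normal form -77/180*x_1 + 11/12*x_2 - 11/12.

-4/3*x_1**2*x_2 + x_1**2 is independent of I; its normal form modulo I is -77/180*x_1 + 11/12*x_2 - 11/12.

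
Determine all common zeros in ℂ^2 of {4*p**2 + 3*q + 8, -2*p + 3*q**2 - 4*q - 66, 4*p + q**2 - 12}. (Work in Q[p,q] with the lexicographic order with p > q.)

{(-1, -4)}

Compute a lex Gröbner basis by Buchberger's algorithm.
f_1 = 4*p**2 + 3*q + 8, LT = p**2.
f_2 = -2*p + 3*q**2 - 4*q - 66, LT = p.
f_3 = 4*p + q**2 - 12, LT = p.

S(f_1,f_2): lcm = p**2. S = 3/2*p*q**2 - 2*p*q - 33*p + 3/4*q + 2.
  reduce S modulo (f_1, f_2, f_3):
  remainder 9/4*q**4 - 6*q**3 - 95*q**2 + 531/4*q + 1091 ≠ 0; add h_4 = 9/4*q**4 - 6*q**3 - 95*q**2 + 531/4*q + 1091 to the basis.

S(f_1,f_3): lcm = p**2. S = -1/4*p*q**2 + 3*p + 3/4*q + 2.
  reduce S modulo (f_1, f_2, f_3, h_4):
  remainder -1/2*q**3 - 37/12*q**2 + 135/8*q + 509/6 ≠ 0; add h_5 = -1/2*q**3 - 37/12*q**2 + 135/8*q + 509/6 to the basis.

S(f_2,f_3): lcm = p. S = -7/4*q**2 + 2*q + 36.
  reduce S modulo (f_1, f_2, f_3, h_4, h_5):
  remainder -7/4*q**2 + 2*q + 36 ≠ 0; add h_6 = -7/4*q**2 + 2*q + 36 to the basis.

S(h_4,h_5): lcm = q**4. S = -53/6*q**3 - 305/36*q**2 + 686/3*q + 4364/9.
  reduce S modulo (f_1, f_2, f_3, h_4, h_5, h_6):
  remainder -2837/168*q - 2837/42 ≠ 0; add h_7 = -2837/168*q - 2837/42 to the basis.

The other S-polynomials (S(f_1,h_4), S(f_2,h_4), S(f_3,h_4), S(f_1,h_5), S(f_2,h_5), S(f_3,h_5), S(f_1,h_6), S(f_2,h_6), S(f_3,h_6), S(h_4,h_6), S(h_5,h_6), S(f_1,h_7), S(f_2,h_7), S(f_3,h_7), S(h_4,h_7), S(h_5,h_7), S(h_6,h_7)) all reduce to 0 modulo the current basis, so we have a Gröbner basis.
Inter-reduce: drop elements whose leading term is divisible by another's, tail-reduce, and make monic.
Reduced Gröbner basis: {p + 1, q + 4}.

From the last basis element, q + 4 = 0, so q takes values in {-4}. Each choice, substituted upward through the basis, yields the corresponding point(s) of the solution set.
  q = -4: the earlier basis element becomes p + 1 = 0, giving p = -1 — point (-1, -4).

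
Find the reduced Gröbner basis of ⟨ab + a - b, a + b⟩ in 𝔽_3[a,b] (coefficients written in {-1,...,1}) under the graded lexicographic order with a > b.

G = {b² - b, a + b}

Buchberger's algorithm terminates because the ascending chain of leading-term ideals stabilizes.

f_1 = ab + a - b, LT = ab.
f_2 = a + b, LT = a.

S(f_1,f_2): lcm = ab. S = -b² + a - b.
  reduce S modulo (f_1, f_2):
  remainder -b² + b ≠ 0; add g_3 = -b² + b to the basis.

The other S-polynomials (S(f_1,g_3), S(f_2,g_3)) all reduce to 0 modulo the current basis, so we have a Gröbner basis.
Inter-reduce: drop elements whose leading term is divisible by another's, tail-reduce, and make monic.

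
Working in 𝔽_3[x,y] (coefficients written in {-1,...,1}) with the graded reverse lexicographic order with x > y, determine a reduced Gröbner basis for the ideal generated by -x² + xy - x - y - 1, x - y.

G = {x - 1, y - 1}

This is the nonlinear analogue of row-reducing a linear system.

f_1 = -x² + xy - x - y - 1, LT = x².
f_2 = x - y, LT = x.

S(f_1,f_2): lcm = x². S = x + y + 1.
  leading term x: subtract (1)·f_2 from x + y + 1 → -y + 1
  leading term y: no divisor's leading term divides it; move -y to the remainder.
  leading term 1: no divisor's leading term divides it; move 1 to the remainder.
  remainder -y + 1 ≠ 0; add g_3 = -y + 1 to the basis.

The other S-polynomials (S(f_1,g_3), S(f_2,g_3)) all reduce to 0 modulo the current basis, so we have a Gröbner basis.
Inter-reduce: drop elements whose leading term is divisible by another's, tail-reduce, and make monic.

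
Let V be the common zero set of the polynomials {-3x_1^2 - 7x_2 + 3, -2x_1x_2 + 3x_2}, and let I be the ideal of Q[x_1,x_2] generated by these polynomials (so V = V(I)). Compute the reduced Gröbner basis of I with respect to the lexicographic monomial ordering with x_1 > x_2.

G = {x_1^2 + 7/3x_2 - 1, x_1x_2 - 3/2x_2, x_2^2 + 15/28x_2}

f_1 = -3x_1^2 - 7x_2 + 3, LT = x_1^2.
f_2 = -2x_1x_2 + 3x_2, LT = x_1x_2.

S(f_1,f_2): lcm = x_1^2x_2. S = 3/2x_1x_2 + 7/3x_2^2 - x_2.
  leading term x_1x_2: subtract (-3/4)·f_2 from 3/2x_1x_2 + 7/3x_2^2 - x_2 → 7/3x_2^2 + 5/4x_2
  leading term x_2^2: no divisor's leading term divides it; move 7/3x_2^2 to the remainder.
  leading term x_2: no divisor's leading term divides it; move 5/4x_2 to the remainder.
  remainder 7/3x_2^2 + 5/4x_2 ≠ 0; add g_3 = 7/3x_2^2 + 5/4x_2 to the basis.

The other S-polynomials (S(f_1,g_3), S(f_2,g_3)) all reduce to 0 modulo the current basis, so we have a Gröbner basis.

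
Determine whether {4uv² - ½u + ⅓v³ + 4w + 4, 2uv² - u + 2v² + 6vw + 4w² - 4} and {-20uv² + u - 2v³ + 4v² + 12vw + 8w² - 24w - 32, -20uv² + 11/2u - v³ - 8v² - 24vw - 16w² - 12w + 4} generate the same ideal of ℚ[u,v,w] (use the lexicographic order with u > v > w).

Yes, the ideals are equal.

Two ideals are equal iff their reduced Gröbner bases coincide (the reduced basis is unique for a fixed ordering).
Buchberger on the first generating set:
f_1 = 4uv² - ½u + ⅓v³ + 4w + 4, LT = uv².
f_2 = 2uv² - u + 2v² + 6vw + 4w² - 4, LT = uv².

S(f_1,f_2): lcm = uv². S = ⅜u + 1/12v³ - v² - 3vw - 2w² + w + 3.
  reduce S modulo (f_1, f_2):
  remainder ⅜u + 1/12v³ - v² - 3vw - 2w² + w + 3 ≠ 0; add g_3 = ⅜u + 1/12v³ - v² - 3vw - 2w² + w + 3 to the basis.

S(f_1,g_3): lcm = uv². S = -⅛u - 2/9v⁵ + 8/3v⁴ + 8v³w + 1/12v³ + 16/3v²w² - 8/3v²w - 8v² + w + 1.
  reduce S modulo (f_1, f_2, g_3):
  remainder -2/9v⁵ + 8/3v⁴ + 8v³w + 1/9v³ + 16/3v²w² - 8/3v²w - 25/3v² - vw - ⅔w² + 4/3w + 2 ≠ 0; add g_4 = -2/9v⁵ + 8/3v⁴ + 8v³w + 1/9v³ + 16/3v²w² - 8/3v²w - 25/3v² - vw - ⅔w² + 4/3w + 2 to the basis.

The other S-polynomials (S(f_2,g_3), S(f_1,g_4), S(f_2,g_4), S(g_3,g_4)) all reduce to 0 modulo the current basis, so we have a Gröbner basis.
Inter-reduce: drop elements whose leading term is divisible by another's, tail-reduce, and make monic.
Reduced Gröbner basis: {u + 2/9v³ - 8/3v² - 8vw - 16/3w² + 8/3w + 8, v⁵ - 12v⁴ - 36v³w - ½v³ - 24v²w² + 12v²w + 75/2v² + 9/2vw + 3w² - 6w - 9}.

Buchberger on the second generating set:
h_1 = -20uv² + u - 2v³ + 4v² + 12vw + 8w² - 24w - 32, LT = uv².
h_2 = -20uv² + 11/2u - v³ - 8v² - 24vw - 16w² - 12w + 4, LT = uv².

S(h_1,h_2): lcm = uv². S = 9/40u + 1/20v³ - ⅗v² - 9/5vw - 6/5w² + ⅗w + 9/5.
  reduce S modulo (h_1, h_2):
  remainder 9/40u + 1/20v³ - ⅗v² - 9/5vw - 6/5w² + ⅗w + 9/5 ≠ 0; add k_3 = 9/40u + 1/20v³ - ⅗v² - 9/5vw - 6/5w² + ⅗w + 9/5 to the basis.

S(h_1,k_3): lcm = uv². S = -1/20u - 2/9v⁵ + 8/3v⁴ + 8v³w + 1/10v³ + 16/3v²w² - 8/3v²w - 41/5v² - ⅗vw - ⅖w² + 6/5w + 8/5.
  reduce S modulo (h_1, h_2, k_3):
  remainder -2/9v⁵ + 8/3v⁴ + 8v³w + 1/9v³ + 16/3v²w² - 8/3v²w - 25/3v² - vw - ⅔w² + 4/3w + 2 ≠ 0; add k_4 = -2/9v⁵ + 8/3v⁴ + 8v³w + 1/9v³ + 16/3v²w² - 8/3v²w - 25/3v² - vw - ⅔w² + 4/3w + 2 to the basis.

The other S-polynomials (S(h_2,k_3), S(h_1,k_4), S(h_2,k_4), S(k_3,k_4)) all reduce to 0 modulo the current basis, so we have a Gröbner basis.
Inter-reduce: drop elements whose leading term is divisible by another's, tail-reduce, and make monic.
Reduced Gröbner basis: {u + 2/9v³ - 8/3v² - 8vw - 16/3w² + 8/3w + 8, v⁵ - 12v⁴ - 36v³w - ½v³ - 24v²w² + 12v²w + 75/2v² + 9/2vw + 3w² - 6w - 9}.

Same reduced basis, so the two generating sets span the same ideal.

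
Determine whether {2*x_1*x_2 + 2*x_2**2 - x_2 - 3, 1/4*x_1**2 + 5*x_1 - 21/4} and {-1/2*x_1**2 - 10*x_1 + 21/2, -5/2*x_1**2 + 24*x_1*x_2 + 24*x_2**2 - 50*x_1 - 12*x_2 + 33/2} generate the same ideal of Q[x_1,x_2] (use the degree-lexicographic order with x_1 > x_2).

For a fixed monomial order, each ideal has a unique reduced Gröbner basis; comparing bases decides equality.
Buchberger on the first generating set:
f_1 = 2*x_1*x_2 + 2*x_2**2 - x_2 - 3, LT = x_1*x_2.
f_2 = 1/4*x_1**2 + 5*x_1 - 21/4, LT = x_1**2.

S(f_1,f_2): lcm = x_1**2*x_2. S = x_1*x_2**2 - 41/2*x_1*x_2 - 3/2*x_1 + 21*x_2.
  reduce S modulo (f_1, f_2):
  remainder -x_2**3 + 21*x_2**2 - 3/2*x_1 + 49/4*x_2 - 123/4 ≠ 0; add g_3 = -x_2**3 + 21*x_2**2 - 3/2*x_1 + 49/4*x_2 - 123/4 to the basis.

The other S-polynomials (S(f_1,g_3), S(f_2,g_3)) all reduce to 0 modulo the current basis, so we have a Gröbner basis.
Inter-reduce: drop elements whose leading term is divisible by another's, tail-reduce, and make monic.
Reduced Gröbner basis: {x_2**3 - 21*x_2**2 + 3/2*x_1 - 49/4*x_2 + 123/4, x_1**2 + 20*x_1 - 21, x_1*x_2 + x_2**2 - 1/2*x_2 - 3/2}.

Buchberger on the second generating set:
h_1 = -1/2*x_1**2 - 10*x_1 + 21/2, LT = x_1**2.
h_2 = -5/2*x_1**2 + 24*x_1*x_2 + 24*x_2**2 - 50*x_1 - 12*x_2 + 33/2, LT = x_1**2.

S(h_1,h_2): lcm = x_1**2. S = 48/5*x_1*x_2 + 48/5*x_2**2 - 24/5*x_2 - 72/5.
  reduce S modulo (h_1, h_2):
  remainder 48/5*x_1*x_2 + 48/5*x_2**2 - 24/5*x_2 - 72/5 ≠ 0; add k_3 = 48/5*x_1*x_2 + 48/5*x_2**2 - 24/5*x_2 - 72/5 to the basis.

S(h_1,k_3): lcm = x_1**2*x_2. S = -x_1*x_2**2 + 41/2*x_1*x_2 + 3/2*x_1 - 21*x_2.
  reduce S modulo (h_1, h_2, k_3):
  remainder x_2**3 - 21*x_2**2 + 3/2*x_1 - 49/4*x_2 + 123/4 ≠ 0; add k_4 = x_2**3 - 21*x_2**2 + 3/2*x_1 - 49/4*x_2 + 123/4 to the basis.

The other S-polynomials (S(h_2,k_3), S(h_1,k_4), S(h_2,k_4), S(k_3,k_4)) all reduce to 0 modulo the current basis, so we have a Gröbner basis.
Inter-reduce: drop elements whose leading term is divisible by another's, tail-reduce, and make monic.
Reduced Gröbner basis: {x_2**3 - 21*x_2**2 + 3/2*x_1 - 49/4*x_2 + 123/4, x_1**2 + 20*x_1 - 21, x_1*x_2 + x_2**2 - 1/2*x_2 - 3/2}.

These coincide, so the ideals are equal.

Yes, the ideals are equal.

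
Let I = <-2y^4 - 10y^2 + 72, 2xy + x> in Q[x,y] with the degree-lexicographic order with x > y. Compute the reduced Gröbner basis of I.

This is the nonlinear analogue of row-reducing a linear system.

f_1 = -2y^4 - 10y^2 + 72, LT = y^4.
f_2 = 2xy + x, LT = xy.

S(f_1,f_2): lcm = xy^4. S = -1/2xy^3 + 5xy^2 - 36x.
  leading term xy^3: subtract (-1/4y^2)·f_2 from -1/2xy^3 + 5xy^2 - 36x → 21/4xy^2 - 36x
  leading term xy^2: subtract (21/8y)·f_2 from 21/4xy^2 - 36x → -21/8xy - 36x
  leading term xy: subtract (-21/16)·f_2 from -21/8xy - 36x → -555/16x
  leading term x: no divisor's leading term divides it; move -555/16x to the remainder.
  remainder -555/16x ≠ 0; add g_3 = -555/16x to the basis.

The other S-polynomials (S(f_1,g_3), S(f_2,g_3)) all reduce to 0 modulo the current basis, so we have a Gröbner basis.
Inter-reduce: drop elements whose leading term is divisible by another's, tail-reduce, and make monic.

G = {y^4 + 5y^2 - 36, x}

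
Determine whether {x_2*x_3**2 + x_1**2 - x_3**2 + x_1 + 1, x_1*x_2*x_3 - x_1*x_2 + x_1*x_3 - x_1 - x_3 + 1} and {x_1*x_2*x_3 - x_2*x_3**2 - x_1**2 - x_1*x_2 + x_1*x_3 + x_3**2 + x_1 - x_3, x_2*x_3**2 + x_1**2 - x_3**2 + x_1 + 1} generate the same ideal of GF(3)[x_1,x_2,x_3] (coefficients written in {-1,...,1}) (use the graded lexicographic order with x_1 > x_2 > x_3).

Two ideals are equal iff their reduced Gröbner bases coincide (the reduced basis is unique for a fixed ordering).
Buchberger on the first generating set:
f_1 = x_2*x_3**2 + x_1**2 - x_3**2 + x_1 + 1, LT = x_2*x_3**2.
f_2 = x_1*x_2*x_3 - x_1*x_2 + x_1*x_3 - x_1 - x_3 + 1, LT = x_1*x_2*x_3.

S(f_1,f_2): lcm = x_1*x_2*x_3**2. S = x_1**3 + x_1*x_2*x_3 + x_1*x_3**2 + x_1**2 + x_1*x_3 + x_3**2 + x_1 - x_3.
  leading term x_1**3: no divisor's leading term divides it; move x_1**3 to the remainder.
  leading term x_1*x_2*x_3: subtract (1)·f_2 from x_1*x_2*x_3 + x_1*x_3**2 + x_1**2 + x_1*x_3 + x_3**2 + x_1 - x_3 → x_1*x_3**2 + x_1**2 + x_1*x_2 + x_3**2 - x_1 - 1
  leading term x_1*x_3**2: no divisor's leading term divides it; move x_1*x_3**2 to the remainder.
  leading term x_1**2: no divisor's leading term divides it; move x_1**2 to the remainder.
  leading term x_1*x_2: no divisor's leading term divides it; move x_1*x_2 to the remainder.
  leading term x_3**2: no divisor's leading term divides it; move x_3**2 to the remainder.
  leading term x_1: no divisor's leading term divides it; move -x_1 to the remainder.
  leading term 1: no divisor's leading term divides it; move -1 to the remainder.
  remainder x_1**3 + x_1*x_3**2 + x_1**2 + x_1*x_2 + x_3**2 - x_1 - 1 ≠ 0; add g_3 = x_1**3 + x_1*x_3**2 + x_1**2 + x_1*x_2 + x_3**2 - x_1 - 1 to the basis.

The other S-polynomials (S(f_1,g_3), S(f_2,g_3)) all reduce to 0 modulo the current basis, so we have a Gröbner basis.
Inter-reduce: drop elements whose leading term is divisible by another's, tail-reduce, and make monic.
Reduced Gröbner basis: {x_1**3 + x_1*x_3**2 + x_1**2 + x_1*x_2 + x_3**2 - x_1 - 1, x_1*x_2*x_3 - x_1*x_2 + x_1*x_3 - x_1 - x_3 + 1, x_2*x_3**2 + x_1**2 - x_3**2 + x_1 + 1}.

Buchberger on the second generating set:
h_1 = x_1*x_2*x_3 - x_2*x_3**2 - x_1**2 - x_1*x_2 + x_1*x_3 + x_3**2 + x_1 - x_3, LT = x_1*x_2*x_3.
h_2 = x_2*x_3**2 + x_1**2 - x_3**2 + x_1 + 1, LT = x_2*x_3**2.

S(h_1,h_2): lcm = x_1*x_2*x_3**2. S = -x_2*x_3**3 - x_1**3 - x_1**2*x_3 - x_1*x_2*x_3 - x_1*x_3**2 + x_3**3 - x_1**2 + x_1*x_3 - x_3**2 - x_1.
  leading term x_2*x_3**3: subtract (-x_3)·h_2 from -x_2*x_3**3 - x_1**3 - x_1**2*x_3 - x_1*x_2*x_3 - x_1*x_3**2 + x_3**3 - x_1**2 + x_1*x_3 - x_3**2 - x_1 → -x_1**3 - x_1*x_2*x_3 - x_1*x_3**2 - x_1**2 - x_1*x_3 - x_3**2 - x_1 + x_3
  leading term x_1**3: no divisor's leading term divides it; move -x_1**3 to the remainder.
  leading term x_1*x_2*x_3: subtract (-1)·h_1 from -x_1*x_2*x_3 - x_1*x_3**2 - x_1**2 - x_1*x_3 - x_3**2 - x_1 + x_3 → -x_1*x_3**2 - x_2*x_3**2 + x_1**2 - x_1*x_2
  leading term x_1*x_3**2: no divisor's leading term divides it; move -x_1*x_3**2 to the remainder.
  leading term x_2*x_3**2: subtract (-1)·h_2 from -x_2*x_3**2 + x_1**2 - x_1*x_2 → -x_1**2 - x_1*x_2 - x_3**2 + x_1 + 1
  leading term x_1**2: no divisor's leading term divides it; move -x_1**2 to the remainder.
  leading term x_1*x_2: no divisor's leading term divides it; move -x_1*x_2 to the remainder.
  leading term x_3**2: no divisor's leading term divides it; move -x_3**2 to the remainder.
  leading term x_1: no divisor's leading term divides it; move x_1 to the remainder.
  leading term 1: no divisor's leading term divides it; move 1 to the remainder.
  remainder -x_1**3 - x_1*x_3**2 - x_1**2 - x_1*x_2 - x_3**2 + x_1 + 1 ≠ 0; add k_3 = -x_1**3 - x_1*x_3**2 - x_1**2 - x_1*x_2 - x_3**2 + x_1 + 1 to the basis.

The other S-polynomials (S(h_1,k_3), S(h_2,k_3)) all reduce to 0 modulo the current basis, so we have a Gröbner basis.
Inter-reduce: drop elements whose leading term is divisible by another's, tail-reduce, and make monic.
Reduced Gröbner basis: {x_1**3 + x_1*x_3**2 + x_1**2 + x_1*x_2 + x_3**2 - x_1 - 1, x_1*x_2*x_3 - x_1*x_2 + x_1*x_3 - x_1 - x_3 + 1, x_2*x_3**2 + x_1**2 - x_3**2 + x_1 + 1}.

The two bases agree; hence the ideals are identical.

Yes, the ideals are equal.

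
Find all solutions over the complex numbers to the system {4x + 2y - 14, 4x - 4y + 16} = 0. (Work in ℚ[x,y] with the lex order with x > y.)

{(1, 5)}

Compute a lex Gröbner basis by Buchberger's algorithm.
f_1 = 4x + 2y - 14, LT = x.
f_2 = 4x - 4y + 16, LT = x.

S(f_1,f_2): lcm = x. S = 3/2y - 15/2.
  reduce S modulo (f_1, f_2):
  remainder 3/2y - 15/2 ≠ 0; add h_3 = 3/2y - 15/2 to the basis.

The other S-polynomials (S(f_1,h_3), S(f_2,h_3)) all reduce to 0 modulo the current basis, so we have a Gröbner basis.
Inter-reduce: drop elements whose leading term is divisible by another's, tail-reduce, and make monic.
Reduced Gröbner basis: {x - 1, y - 5}.

Elimination: the polynomial y - 5 lies in the elimination ideal for y, so y ∈ {5}. For each such y, the remaining basis elements (now univariate) give the rest of the solution.
  y = 5: the earlier basis element becomes x - 1 = 0, giving x = 1 — point (1, 5).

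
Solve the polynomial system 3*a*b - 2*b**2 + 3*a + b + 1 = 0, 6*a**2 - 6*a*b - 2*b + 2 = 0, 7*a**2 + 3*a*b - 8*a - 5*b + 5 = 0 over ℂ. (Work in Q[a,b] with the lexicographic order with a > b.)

{(0, 1)}

Compute a lex Gröbner basis by Buchberger's algorithm.
f_1 = 3*a*b + 3*a - 2*b**2 + b + 1, LT = a*b.
f_2 = 6*a**2 - 6*a*b - 2*b + 2, LT = a**2.
f_3 = 7*a**2 + 3*a*b - 8*a - 5*b + 5, LT = a**2.

S(f_1,f_2): lcm = a**2*b. S = a**2 + 1/3*a*b**2 + 1/3*a*b + 1/3*a + 1/3*b**2 - 1/3*b.
  reduce S modulo (f_1, f_2, f_3):
  remainder -2/3*a + 2/9*b**3 + 8/9*b**2 - 4/9*b - 2/3 ≠ 0; add h_4 = -2/3*a + 2/9*b**3 + 8/9*b**2 - 4/9*b - 2/3 to the basis.

S(f_1,f_3): lcm = a**2*b. S = a**2 - 23/21*a*b**2 + 31/21*a*b + 1/3*a + 5/7*b**2 - 5/7*b.
  reduce S modulo (f_1, f_2, f_3, h_4):
  remainder -38/21*b**3 - 6/7*b**2 + 20/21*b + 12/7 ≠ 0; add h_5 = -38/21*b**3 - 6/7*b**2 + 20/21*b + 12/7 to the basis.

S(f_2,f_3): lcm = a**2. S = -10/7*a*b + 8/7*a + 8/21*b - 8/21.
  reduce S modulo (f_1, f_2, f_3, h_4, h_5):
  remainder 118/57*b**2 - 54/133*b - 664/399 ≠ 0; add h_6 = 118/57*b**2 - 54/133*b - 664/399 to the basis.

S(f_1,h_4): lcm = a*b. S = a + 1/3*b**4 + 4/3*b**3 - 4/3*b**2 - 2/3*b + 1/3.
  reduce S modulo (f_1, f_2, f_3, h_4, h_5, h_6):
  remainder -7750/23541*b + 7750/23541 ≠ 0; add h_7 = -7750/23541*b + 7750/23541 to the basis.

The other S-polynomials (S(f_2,h_4), S(f_3,h_4), S(f_1,h_5), S(f_2,h_5), S(f_3,h_5), S(h_4,h_5), S(f_1,h_6), S(f_2,h_6), S(f_3,h_6), S(h_4,h_6), S(h_5,h_6), S(f_1,h_7), S(f_2,h_7), S(f_3,h_7), S(h_4,h_7), S(h_5,h_7), S(h_6,h_7)) all reduce to 0 modulo the current basis, so we have a Gröbner basis.
Inter-reduce: drop elements whose leading term is divisible by another's, tail-reduce, and make monic.
Reduced Gröbner basis: {a, b - 1}.

From the last basis element, b - 1 = 0, so b takes values in {1}. Each choice, substituted upward through the basis, yields the corresponding point(s) of the solution set.
  b = 1: the earlier basis element becomes a = 0, giving a = 0 — point (0, 1).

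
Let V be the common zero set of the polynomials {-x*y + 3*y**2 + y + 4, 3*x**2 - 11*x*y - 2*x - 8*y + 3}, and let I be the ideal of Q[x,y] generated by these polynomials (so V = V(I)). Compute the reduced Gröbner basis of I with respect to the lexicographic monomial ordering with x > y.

G = {x - 1/2*y**3 - 7/12*y**2 - 1/3*y + 1/3, y**4 + 7/6*y**3 - 16/3*y**2 - 8/3*y - 8}

f_1 = -x*y + 3*y**2 + y + 4, LT = x*y.
f_2 = 3*x**2 - 11*x*y - 2*x - 8*y + 3, LT = x**2.

S(f_1,f_2): lcm = x**2*y. S = 2/3*x*y**2 - 1/3*x*y - 4*x + 8/3*y**2 - y.
  leading term x*y**2: subtract (-2/3*y)·f_1 from 2/3*x*y**2 - 1/3*x*y - 4*x + 8/3*y**2 - y → -1/3*x*y - 4*x + 2*y**3 + 10/3*y**2 + 5/3*y
  leading term x*y: subtract (1/3)·f_1 from -1/3*x*y - 4*x + 2*y**3 + 10/3*y**2 + 5/3*y → -4*x + 2*y**3 + 7/3*y**2 + 4/3*y - 4/3
  leading term x: no divisor's leading term divides it; move -4*x to the remainder.
  leading term y**3: no divisor's leading term divides it; move 2*y**3 to the remainder.
  leading term y**2: no divisor's leading term divides it; move 7/3*y**2 to the remainder.
  leading term y: no divisor's leading term divides it; move 4/3*y to the remainder.
  leading term 1: no divisor's leading term divides it; move -4/3 to the remainder.
  remainder -4*x + 2*y**3 + 7/3*y**2 + 4/3*y - 4/3 ≠ 0; add g_3 = -4*x + 2*y**3 + 7/3*y**2 + 4/3*y - 4/3 to the basis.

S(f_1,g_3): lcm = x*y. S = 1/2*y**4 + 7/12*y**3 - 8/3*y**2 - 4/3*y - 4.
  leading term y**4: no divisor's leading term divides it; move 1/2*y**4 to the remainder.
  leading term y**3: no divisor's leading term divides it; move 7/12*y**3 to the remainder.
  leading term y**2: no divisor's leading term divides it; move -8/3*y**2 to the remainder.
  leading term y: no divisor's leading term divides it; move -4/3*y to the remainder.
  leading term 1: no divisor's leading term divides it; move -4 to the remainder.
  remainder 1/2*y**4 + 7/12*y**3 - 8/3*y**2 - 4/3*y - 4 ≠ 0; add g_4 = 1/2*y**4 + 7/12*y**3 - 8/3*y**2 - 4/3*y - 4 to the basis.

The other S-polynomials (S(f_2,g_3), S(f_1,g_4), S(f_2,g_4), S(g_3,g_4)) all reduce to 0 modulo the current basis, so we have a Gröbner basis.
Inter-reduce: drop elements whose leading term is divisible by another's, tail-reduce, and make monic.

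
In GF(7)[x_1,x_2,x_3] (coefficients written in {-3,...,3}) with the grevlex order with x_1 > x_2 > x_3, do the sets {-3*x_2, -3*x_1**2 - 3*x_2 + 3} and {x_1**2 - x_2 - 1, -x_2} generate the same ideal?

Yes, the ideals are equal.

Equality of ideals is decidable: compute both reduced Gröbner bases (unique for the ordering) and check whether they agree.
Buchberger on the first generating set:
f_1 = -3*x_2, LT = x_2.
f_2 = -3*x_1**2 - 3*x_2 + 3, LT = x_1**2.

S(f_1,f_2): leading monomials are coprime, so the S-polynomial reduces to 0 (Buchberger's first criterion).
Every S-polynomial of the final basis reduces to 0, so we have a Gröbner basis.
Inter-reduce: drop elements whose leading term is divisible by another's, tail-reduce, and make monic.
Reduced Gröbner basis: {x_1**2 - 1, x_2}.

Buchberger on the second generating set:
h_1 = x_1**2 - x_2 - 1, LT = x_1**2.
h_2 = -x_2, LT = x_2.

S(h_1,h_2): leading monomials are coprime, so the S-polynomial reduces to 0 (Buchberger's first criterion).
Every S-polynomial of the final basis reduces to 0, so we have a Gröbner basis.
Inter-reduce: drop elements whose leading term is divisible by another's, tail-reduce, and make monic.
Reduced Gröbner basis: {x_1**2 - 1, x_2}.

These coincide, so the ideals are equal.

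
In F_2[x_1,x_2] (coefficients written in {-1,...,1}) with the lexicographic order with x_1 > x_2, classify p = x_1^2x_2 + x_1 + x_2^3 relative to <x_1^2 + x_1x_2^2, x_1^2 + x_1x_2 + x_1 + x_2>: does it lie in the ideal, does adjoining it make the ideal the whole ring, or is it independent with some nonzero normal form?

First compute the reduced Gröbner basis of I by Buchberger's algorithm.
f_1 = x_1^2 + x_1x_2^2, LT = x_1^2.
f_2 = x_1^2 + x_1x_2 + x_1 + x_2, LT = x_1^2.

S(f_1,f_2): lcm = x_1^2. S = x_1x_2^2 + x_1x_2 + x_1 + x_2.
  reduce S modulo (f_1, f_2):
  remainder x_1x_2^2 + x_1x_2 + x_1 + x_2 ≠ 0; add h_3 = x_1x_2^2 + x_1x_2 + x_1 + x_2 to the basis.

S(f_1,h_3): lcm = x_1^2x_2^2. S = x_1^2x_2 + x_1^2 + x_1x_2^4 + x_1x_2.
  reduce S modulo (f_1, f_2, h_3):
  remainder x_1x_2 + x_2^3 ≠ 0; add h_4 = x_1x_2 + x_2^3 to the basis.

S(h_3,h_4): lcm = x_1x_2^2. S = x_1x_2 + x_1 + x_2^4 + x_2.
  reduce S modulo (f_1, f_2, h_3, h_4):
  remainder x_1 + x_2^4 + x_2^3 + x_2 ≠ 0; add h_5 = x_1 + x_2^4 + x_2^3 + x_2 to the basis.

S(h_3,h_5): lcm = x_1x_2^2. S = x_1x_2 + x_1 + x_2^6 + x_2^5 + x_2^3 + x_2.
  reduce S modulo (f_1, f_2, h_3, h_4, h_5):
  remainder x_2^6 + x_2^5 + x_2^4 + x_2^3 ≠ 0; add h_6 = x_2^6 + x_2^5 + x_2^4 + x_2^3 to the basis.

S(h_4,h_5): lcm = x_1x_2. S = x_2^5 + x_2^4 + x_2^3 + x_2^2.
  reduce S modulo (f_1, f_2, h_3, h_4, h_5, h_6):
  remainder x_2^5 + x_2^4 + x_2^3 + x_2^2 ≠ 0; add h_7 = x_2^5 + x_2^4 + x_2^3 + x_2^2 to the basis.

The other S-polynomials (S(f_2,h_3), S(f_1,h_4), S(f_2,h_4), S(f_1,h_5), S(f_2,h_5), S(f_1,h_6), S(f_2,h_6), S(h_3,h_6), S(h_4,h_6), S(h_5,h_6), S(f_1,h_7), S(f_2,h_7), S(h_3,h_7), S(h_4,h_7), S(h_5,h_7), S(h_6,h_7)) all reduce to 0 modulo the current basis, so we have a Gröbner basis.
Inter-reduce: drop elements whose leading term is divisible by another's, tail-reduce, and make monic.
Reduced Gröbner basis: {x_1 + x_2^4 + x_2^3 + x_2, x_2^5 + x_2^4 + x_2^3 + x_2^2}.
Label its elements g_1 = x_1 + x_2^4 + x_2^3 + x_2, g_2 = x_2^5 + x_2^4 + x_2^3 + x_2^2.

Reduce p = x_1^2x_2 + x_1 + x_2^3 modulo G:
  leading term x_1^2x_2: subtract (x_1x_2)·g_1 from x_1^2x_2 + x_1 + x_2^3 → x_1x_2^5 + x_1x_2^4 + x_1x_2^2 + x_1 + x_2^3
  leading term x_1x_2^5: subtract (x_2^5)·g_1 from x_1x_2^5 + x_1x_2^4 + x_1x_2^2 + x_1 + x_2^3 → x_1x_2^4 + x_1x_2^2 + x_1 + x_2^9 + x_2^8 + x_2^6 + x_2^3
  leading term x_1x_2^4: subtract (x_2^4)·g_1 from x_1x_2^4 + x_1x_2^2 + x_1 + x_2^9 + x_2^8 + x_2^6 + x_2^3 → x_1x_2^2 + x_1 + x_2^9 + x_2^7 + x_2^6 + x_2^5 + x_2^3
  leading term x_1x_2^2: subtract (x_2^2)·g_1 from x_1x_2^2 + x_1 + x_2^9 + x_2^7 + x_2^6 + x_2^5 + x_2^3 → x_1 + x_2^9 + x_2^7
  leading term x_1: subtract (1)·g_1 from x_1 + x_2^9 + x_2^7 → x_2^9 + x_2^7 + x_2^4 + x_2^3 + x_2
  leading term x_2^9: subtract (x_2^4)·g_2 from x_2^9 + x_2^7 + x_2^4 + x_2^3 + x_2 → x_2^8 + x_2^6 + x_2^4 + x_2^3 + x_2
  leading term x_2^8: subtract (x_2^3)·g_2 from x_2^8 + x_2^6 + x_2^4 + x_2^3 + x_2 → x_2^7 + x_2^5 + x_2^4 + x_2^3 + x_2
  leading term x_2^7: subtract (x_2^2)·g_2 from x_2^7 + x_2^5 + x_2^4 + x_2^3 + x_2 → x_2^6 + x_2^3 + x_2
  leading term x_2^6: subtract (x_2)·g_2 from x_2^6 + x_2^3 + x_2 → x_2^5 + x_2^4 + x_2
  leading term x_2^5: subtract (1)·g_2 from x_2^5 + x_2^4 + x_2 → x_2^3 + x_2^2 + x_2
  leading term x_2^3: no divisor's leading term divides it; move x_2^3 to the remainder.
  leading term x_2^2: no divisor's leading term divides it; move x_2^2 to the remainder.
  leading term x_2: no divisor's leading term divides it; move x_2 to the remainder.
  normal form = x_2^3 + x_2^2 + x_2.
The normal form is nonzero, so p ∉ I. Since p minus its normal form lies in I, I + (p) = I + (r) where r = x_2^3 + x_2^2 + x_2; decide whether this ideal is the whole ring.
Run Buchberger on G together with r (pairs among the g_i already reduce to 0 since G is a Gröbner basis):
g_1 = x_1 + x_2^4 + x_2^3 + x_2, LT = x_1.
g_2 = x_2^5 + x_2^4 + x_2^3 + x_2^2, LT = x_2^5.
r = x_2^3 + x_2^2 + x_2, LT = x_2^3.

S(g_2,r): lcm = x_2^5. S = x_2^2.
  reduce S modulo (g_1, g_2, r):
  remainder x_2^2 ≠ 0; add m_4 = x_2^2 to the basis.

S(r,m_4): lcm = x_2^3. S = x_2^2 + x_2.
  reduce S modulo (g_1, g_2, r, m_4):
  remainder x_2 ≠ 0; add m_5 = x_2 to the basis.

The other S-polynomials (S(g_1,g_2), S(g_1,r), S(g_1,m_4), S(g_2,m_4), S(g_1,m_5), S(g_2,m_5), S(r,m_5), S(m_4,m_5)) all reduce to 0 modulo the current basis, so we have a Gröbner basis.
Inter-reduce: drop elements whose leading term is divisible by another's, tail-reduce, and make monic.
Reduced Gröbner basis: {x_1, x_2}.
The reduced Gröbner basis of I + (p) is {x_1, x_2} ≠ {1}, a proper ideal, so the enlarged system stays consistent: p is independent of I, with normal form x_2^3 + x_2^2 + x_2.

x_1^2x_2 + x_1 + x_2^3 is independent of I; its normal form modulo I is x_2^3 + x_2^2 + x_2.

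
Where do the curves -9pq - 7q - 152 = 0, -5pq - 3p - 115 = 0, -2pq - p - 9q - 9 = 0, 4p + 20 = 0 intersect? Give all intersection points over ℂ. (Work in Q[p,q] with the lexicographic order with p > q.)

Compute a lex Gröbner basis by Buchberger's algorithm.
f_1 = -9pq - 7q - 152, LT = pq.
f_2 = -5pq - 3p - 115, LT = pq.
f_3 = -2pq - p - 9q - 9, LT = pq.
f_4 = 4p + 20, LT = p.

S(f_1,f_2): lcm = pq. S = -3/5p + 7/9q - 55/9.
  leading term p: subtract (-3/20)·f_4 from -3/5p + 7/9q - 55/9 → 7/9q - 28/9
  leading term q: no divisor's leading term divides it; move 7/9q to the remainder.
  leading term 1: no divisor's leading term divides it; move -28/9 to the remainder.
  remainder 7/9q - 28/9 ≠ 0; add h_5 = 7/9q - 28/9 to the basis.

The other S-polynomials (S(f_1,f_3), S(f_1,f_4), S(f_2,f_3), S(f_2,f_4), S(f_3,f_4), S(f_1,h_5), S(f_2,h_5), S(f_3,h_5), S(f_4,h_5)) all reduce to 0 modulo the current basis, so we have a Gröbner basis.
Inter-reduce: drop elements whose leading term is divisible by another's, tail-reduce, and make monic.
Reduced Gröbner basis: {p + 5, q - 4}.

The lex basis is triangular: the last element involves only q. Solving q - 4 = 0 gives q ∈ {4}; substituting each value into the earlier elements determines the remaining variables.
  q = 4: the earlier basis element becomes p + 5 = 0, giving p = -5 — point (-5, 4).
A lex Gröbner basis triangularizes the system, enabling back-substitution.

{(-5, 4)}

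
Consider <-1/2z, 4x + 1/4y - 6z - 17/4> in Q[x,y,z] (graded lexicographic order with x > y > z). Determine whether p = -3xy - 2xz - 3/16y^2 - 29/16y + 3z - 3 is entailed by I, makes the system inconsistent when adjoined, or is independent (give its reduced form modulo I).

First compute the reduced Gröbner basis of I by Buchberger's algorithm.
f_1 = -1/2z, LT = z.
f_2 = 4x + 1/4y - 6z - 17/4, LT = x.

The S-polynomials (S(f_1,f_2)) all reduce to 0 modulo the current basis, so we have a Gröbner basis.
Inter-reduce: drop elements whose leading term is divisible by another's, tail-reduce, and make monic.
Reduced Gröbner basis: {x + 1/16y - 17/16, z}.
Label its elements g_1 = x + 1/16y - 17/16, g_2 = z.

Reduce p = -3xy - 2xz - 3/16y^2 - 29/16y + 3z - 3 modulo G:
  leading term xy: subtract (-3y)·g_1 from -3xy - 2xz - 3/16y^2 - 29/16y + 3z - 3 → -2xz - 5y + 3z - 3
  leading term xz: subtract (-2z)·g_1 from -2xz - 5y + 3z - 3 → 1/8yz - 5y + 7/8z - 3
  leading term yz: subtract (1/8y)·g_2 from 1/8yz - 5y + 7/8z - 3 → -5y + 7/8z - 3
  leading term y: no divisor's leading term divides it; move -5y to the remainder.
  leading term z: subtract (7/8)·g_2 from 7/8z - 3 → -3
  leading term 1: no divisor's leading term divides it; move -3 to the remainder.
  normal form = -5y - 3.
The normal form is nonzero, so p ∉ I. Since p minus its normal form lies in I, I + (p) = I + (r) where r = -5y - 3; decide whether this ideal is the whole ring.
Run Buchberger on G together with r (pairs among the g_i already reduce to 0 since G is a Gröbner basis):
g_1 = x + 1/16y - 17/16, LT = x.
g_2 = z, LT = z.
r = -5y - 3, LT = y.

The S-polynomials (S(g_1,g_2), S(g_1,r), S(g_2,r)) all reduce to 0 modulo the current basis, so we have a Gröbner basis.
Inter-reduce: drop elements whose leading term is divisible by another's, tail-reduce, and make monic.
Reduced Gröbner basis: {x - 11/10, y + 3/5, z}.
The reduced Gröbner basis of I + (p) is {x - 11/10, y + 3/5, z} ≠ {1}, a proper ideal, so the enlarged system stays consistent: p is independent of I, with normal form -5y - 3.

-3xy - 2xz - 3/16y^2 - 29/16y + 3z - 3 is independent of I; its normal form modulo I is -5y - 3.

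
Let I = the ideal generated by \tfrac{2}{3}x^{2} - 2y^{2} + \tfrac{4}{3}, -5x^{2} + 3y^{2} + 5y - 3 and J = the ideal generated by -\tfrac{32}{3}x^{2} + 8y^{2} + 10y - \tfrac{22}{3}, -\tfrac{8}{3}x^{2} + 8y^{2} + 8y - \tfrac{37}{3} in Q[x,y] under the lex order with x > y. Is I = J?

No, the ideals differ.

Since reduced Gröbner bases are canonical representatives of ideals under a given ordering, it suffices to compute and compare them.
Buchberger on the first generating set:
f_1 = \tfrac{2}{3}x^{2} - 2y^{2} + \tfrac{4}{3}, LT = x^{2}.
f_2 = -5x^{2} + 3y^{2} + 5y - 3, LT = x^{2}.

S(f_1,f_2): lcm = x^{2}. S = -\tfrac{12}{5}y^{2} + y + \tfrac{7}{5}.
  reduce S modulo (f_1, f_2):
  remainder -\tfrac{12}{5}y^{2} + y + \tfrac{7}{5} ≠ 0; add g_3 = -\tfrac{12}{5}y^{2} + y + \tfrac{7}{5} to the basis.

The other S-polynomials (S(f_1,g_3), S(f_2,g_3)) all reduce to 0 modulo the current basis, so we have a Gröbner basis.
Inter-reduce: drop elements whose leading term is divisible by another's, tail-reduce, and make monic.
Reduced Gröbner basis: {x^{2} - \tfrac{5}{4}y + \tfrac{1}{4}, y^{2} - \tfrac{5}{12}y - \tfrac{7}{12}}.

Buchberger on the second generating set:
h_1 = -\tfrac{32}{3}x^{2} + 8y^{2} + 10y - \tfrac{22}{3}, LT = x^{2}.
h_2 = -\tfrac{8}{3}x^{2} + 8y^{2} + 8y - \tfrac{37}{3}, LT = x^{2}.

S(h_1,h_2): lcm = x^{2}. S = \tfrac{9}{4}y^{2} + \tfrac{33}{16}y - \tfrac{63}{16}.
  reduce S modulo (h_1, h_2):
  remainder \tfrac{9}{4}y^{2} + \tfrac{33}{16}y - \tfrac{63}{16} ≠ 0; add k_3 = \tfrac{9}{4}y^{2} + \tfrac{33}{16}y - \tfrac{63}{16} to the basis.

The other S-polynomials (S(h_1,k_3), S(h_2,k_3)) all reduce to 0 modulo the current basis, so we have a Gröbner basis.
Inter-reduce: drop elements whose leading term is divisible by another's, tail-reduce, and make monic.
Reduced Gröbner basis: {x^{2} - \tfrac{1}{4}y - \tfrac{5}{8}, y^{2} + \tfrac{11}{12}y - \tfrac{7}{4}}.

These differ, so the ideals are not equal.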